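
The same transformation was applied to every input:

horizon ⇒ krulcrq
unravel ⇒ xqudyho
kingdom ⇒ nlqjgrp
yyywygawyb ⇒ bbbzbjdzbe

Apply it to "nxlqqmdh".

qaottpgk

What's happening: shift every letter 3 places forward in the alphabet (wrapping around).
Applying that to "nxlqqmdh" gives "qaottpgk".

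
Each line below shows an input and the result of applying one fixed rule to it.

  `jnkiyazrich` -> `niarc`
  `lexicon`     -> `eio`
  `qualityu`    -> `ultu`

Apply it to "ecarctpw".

Rule — keep every other character starting from the second (positions 2nd, 4th, 6th, ...).
"ecarctpw" → "crtw".

crtw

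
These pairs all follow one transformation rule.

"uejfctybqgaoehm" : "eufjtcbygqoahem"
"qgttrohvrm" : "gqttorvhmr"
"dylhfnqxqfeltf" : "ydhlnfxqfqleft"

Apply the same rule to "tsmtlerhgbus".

sttmelhrbgsu

Each output is the input with this applied: swap each adjacent pair of characters (1↔2, 3↔4, ...).
Applying that to "tsmtlerhgbus" gives "sttmelhrbgsu".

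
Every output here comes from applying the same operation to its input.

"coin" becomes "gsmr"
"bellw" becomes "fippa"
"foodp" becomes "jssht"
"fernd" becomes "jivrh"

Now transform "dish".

hmwl

In each case the input is transformed by: shift every letter 4 places forward in the alphabet (wrapping around).
"dish" → "hmwl".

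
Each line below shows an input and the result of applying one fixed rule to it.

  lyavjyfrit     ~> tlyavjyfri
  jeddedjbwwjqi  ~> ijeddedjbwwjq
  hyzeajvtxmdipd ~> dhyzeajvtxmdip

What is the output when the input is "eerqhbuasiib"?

The transformation: move the last character to the front.
"eerqhbuasiib" → "beerqhbuasii".

beerqhbuasii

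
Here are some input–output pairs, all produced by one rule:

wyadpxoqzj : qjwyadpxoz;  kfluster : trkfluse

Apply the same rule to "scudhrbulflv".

In each case the input is transformed by: move the last 2 characters to the front (rotate right by 2), then swap the first and last characters.
On "scudhrbulflv": the first step gives "lvscudhrbulf", and the second then gives "fvscudhrbull".

fvscudhrbull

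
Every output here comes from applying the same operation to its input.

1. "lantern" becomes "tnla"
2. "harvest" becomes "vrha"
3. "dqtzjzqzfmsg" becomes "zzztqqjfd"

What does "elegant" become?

lgee

What's happening: delete the last 3 characters, then sort the characters into reverse alphabetical order.
Applying both steps to "elegant": "eleg", then "lgee".
(Check on "harvest": → "harv" → "vrha" ✓)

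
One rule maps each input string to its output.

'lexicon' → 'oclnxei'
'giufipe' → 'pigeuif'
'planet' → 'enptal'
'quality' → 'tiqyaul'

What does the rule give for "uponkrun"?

urunopkn

Looking at the pairs, the operation is to move the last 3 characters to the front (rotate right by 3), then swap each adjacent pair of characters (1↔2, 3↔4, ...).
For "uponkrun", step one produces "runuponk"; step two turns that into "urunopkn".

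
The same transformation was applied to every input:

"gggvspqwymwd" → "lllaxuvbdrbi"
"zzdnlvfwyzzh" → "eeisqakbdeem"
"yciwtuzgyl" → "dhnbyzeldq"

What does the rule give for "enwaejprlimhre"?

What's happening: shift every letter 5 places forward in the alphabet (wrapping around).
For "enwaejprlimhre" the result is "jsbfjouwqnrmwj".

jsbfjouwqnrmwj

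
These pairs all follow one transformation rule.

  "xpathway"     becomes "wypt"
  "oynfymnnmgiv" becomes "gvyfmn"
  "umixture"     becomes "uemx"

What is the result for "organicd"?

Each output is the input with this applied: keep every other character starting from the second (positions 2nd, 4th, 6th, ...), then move the last 2 characters to the front (rotate right by 2).
So "organicd" becomes "idra".

idra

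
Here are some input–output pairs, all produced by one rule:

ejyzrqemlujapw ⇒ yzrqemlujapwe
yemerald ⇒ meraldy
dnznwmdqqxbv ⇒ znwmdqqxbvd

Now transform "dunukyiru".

nukyirud

What's happening: move the first 2 characters to the end (rotate left by 2), then delete the last character.
Applying both steps to "dunukyiru": "nukyirudu", then "nukyirud".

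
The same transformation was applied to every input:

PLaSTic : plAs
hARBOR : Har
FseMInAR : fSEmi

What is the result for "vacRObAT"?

The pattern: flip the case of every letter, then delete the last 3 characters.
Applying both steps to "vacRObAT": "VACroBat", then "VACro".

VACro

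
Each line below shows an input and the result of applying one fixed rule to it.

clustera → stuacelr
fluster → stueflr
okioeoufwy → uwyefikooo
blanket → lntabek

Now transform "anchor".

The transformation: sort the characters into alphabetical order, then move the last 3 characters to the front (rotate right by 3).
"anchor" → "achnor" → "norach".

norach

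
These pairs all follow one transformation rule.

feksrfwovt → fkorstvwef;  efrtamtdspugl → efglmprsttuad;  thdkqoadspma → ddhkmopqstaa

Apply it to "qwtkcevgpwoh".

In each case the input is transformed by: sort the characters into alphabetical order, then move the first 2 characters to the end (rotate left by 2).
Starting from "qwtkcevgpwoh": after the first operation, "ceghkopqtvww"; after the second, "ghkopqtvwwce".

ghkopqtvwwce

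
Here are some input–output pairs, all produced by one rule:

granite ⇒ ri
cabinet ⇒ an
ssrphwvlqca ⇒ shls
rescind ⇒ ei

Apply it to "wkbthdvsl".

khs

Looking at the pairs, the operation is to swap the first and last characters, then keep one character in every 3, starting at position 2 (positions 2nd, 5th, 8th, ...).
Starting from "wkbthdvsl": after the first operation, "lkbthdvsw"; after the second, "khs".
(Check on "granite": → "eranitg" → "ri" ✓)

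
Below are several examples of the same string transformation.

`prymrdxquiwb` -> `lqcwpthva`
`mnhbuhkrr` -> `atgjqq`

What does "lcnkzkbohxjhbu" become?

Looking at the pairs, the operation is to shift every letter 1 place backward in the alphabet (wrapping around), then delete the first 3 characters.
On "lcnkzkbohxjhbu": the first step gives "kbmjyjangwigat", and the second then gives "jyjangwigat".

jyjangwigat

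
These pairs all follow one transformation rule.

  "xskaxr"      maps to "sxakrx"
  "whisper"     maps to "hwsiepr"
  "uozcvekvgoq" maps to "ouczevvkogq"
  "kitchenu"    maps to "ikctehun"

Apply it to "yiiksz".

iykizs

Each output is the input with this applied: swap each adjacent pair of characters (1↔2, 3↔4, ...).
For "yiiksz" the result is "iykizs".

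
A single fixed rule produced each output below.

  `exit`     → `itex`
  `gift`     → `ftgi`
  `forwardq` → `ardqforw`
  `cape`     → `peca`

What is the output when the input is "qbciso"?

isoqbc

What's happening: swap the front and back halves of the string.
Applying that to "qbciso" gives "isoqbc".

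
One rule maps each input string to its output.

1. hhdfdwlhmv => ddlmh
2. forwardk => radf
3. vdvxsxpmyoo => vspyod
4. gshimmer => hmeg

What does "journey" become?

Each output is the input with this applied: move the first 2 characters to the end (rotate left by 2), then keep every other character starting from the first (positions 1st, 3rd, 5th, ...).
For "journey", step one produces "urneyjo"; step two turns that into "unyo".

unyo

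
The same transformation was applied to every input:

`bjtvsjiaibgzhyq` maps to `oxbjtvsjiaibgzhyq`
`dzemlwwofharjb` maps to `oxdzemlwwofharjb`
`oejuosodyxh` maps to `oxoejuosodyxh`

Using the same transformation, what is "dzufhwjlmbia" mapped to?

The rule is to prepend "ox".
So "dzufhwjlmbia" becomes "oxdzufhwjlmbia".

oxdzufhwjlmbia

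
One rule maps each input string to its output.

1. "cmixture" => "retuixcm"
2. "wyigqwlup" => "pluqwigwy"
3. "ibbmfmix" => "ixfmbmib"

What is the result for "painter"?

rteinpa

Rule — swap each adjacent pair of characters (1↔2, 3↔4, ...), then reverse the string.
Applying that to "painter" gives "rteinpa".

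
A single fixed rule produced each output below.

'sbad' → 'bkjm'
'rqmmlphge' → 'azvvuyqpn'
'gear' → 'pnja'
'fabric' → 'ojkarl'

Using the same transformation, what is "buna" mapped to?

In each case the input is transformed by: shift every letter 9 places forward in the alphabet (wrapping around).
On "buna" that produces "kdwj".

kdwj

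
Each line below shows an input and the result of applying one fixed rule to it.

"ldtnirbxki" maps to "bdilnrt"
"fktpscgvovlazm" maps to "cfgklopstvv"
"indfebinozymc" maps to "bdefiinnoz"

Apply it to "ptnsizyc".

inpst

Each output is the input with this applied: delete the last 3 characters, then sort the characters into alphabetical order.
On "ptnsizyc" that produces "inpst".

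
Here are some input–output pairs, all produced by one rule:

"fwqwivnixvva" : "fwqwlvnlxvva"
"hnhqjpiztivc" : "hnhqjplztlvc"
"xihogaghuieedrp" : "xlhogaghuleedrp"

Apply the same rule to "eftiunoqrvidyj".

eftlunoqrvldyj

The rule is to replace every "i" with "l".
On "eftiunoqrvidyj" that produces "eftlunoqrvldyj".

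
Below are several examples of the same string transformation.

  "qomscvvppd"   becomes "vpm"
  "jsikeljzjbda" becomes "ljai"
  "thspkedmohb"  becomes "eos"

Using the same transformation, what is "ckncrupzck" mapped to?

ucn

Each output is the input with this applied: keep one character in every 3, starting at position 3 (positions 3rd, 6th, 9th, ...), then move the first character to the end.
Starting from "ckncrupzck": after the first operation, "nuc"; after the second, "ucn".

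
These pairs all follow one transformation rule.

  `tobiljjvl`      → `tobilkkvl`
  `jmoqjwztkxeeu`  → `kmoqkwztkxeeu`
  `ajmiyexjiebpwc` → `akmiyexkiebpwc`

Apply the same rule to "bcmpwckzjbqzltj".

bcmpwckzkbqzltk

The rule is to replace every "j" with "k".
Applying that to "bcmpwckzjbqzltj" gives "bcmpwckzkbqzltk".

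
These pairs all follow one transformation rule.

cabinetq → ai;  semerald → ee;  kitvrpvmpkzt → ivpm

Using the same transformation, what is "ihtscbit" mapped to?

The pattern: keep every other character starting from the second (positions 2nd, 4th, 6th, ...), then delete the last 2 characters.
On "ihtscbit": the first step gives "hsbt", and the second then gives "hs".

hs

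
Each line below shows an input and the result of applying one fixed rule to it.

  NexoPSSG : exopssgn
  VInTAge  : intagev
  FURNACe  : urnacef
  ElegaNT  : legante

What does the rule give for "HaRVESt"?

What's happening: move the first character to the end, then convert every letter to lowercase.
"HaRVESt" → "arvesth".
(Check on "FURNACe": → "URNACeF" → "urnacef" ✓)

arvesth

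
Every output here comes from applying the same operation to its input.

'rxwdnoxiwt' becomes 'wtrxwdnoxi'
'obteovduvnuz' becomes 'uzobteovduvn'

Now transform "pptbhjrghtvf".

Each output is the input with this applied: move the last 2 characters to the front (rotate right by 2).
For "pptbhjrghtvf" the result is "vfpptbhjrght".

vfpptbhjrght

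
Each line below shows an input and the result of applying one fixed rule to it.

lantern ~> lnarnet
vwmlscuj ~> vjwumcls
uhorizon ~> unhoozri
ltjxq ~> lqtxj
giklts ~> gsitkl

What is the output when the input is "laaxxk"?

lkaxax

The pattern: take characters alternately from the front and the back (1st, last, 2nd, 2nd-last, ...).
On "laaxxk" that produces "lkaxax".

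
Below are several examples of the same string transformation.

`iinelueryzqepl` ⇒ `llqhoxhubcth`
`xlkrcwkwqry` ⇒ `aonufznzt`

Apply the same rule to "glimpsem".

jolpsv

What's happening: delete the last 2 characters, then shift every letter 3 places forward in the alphabet (wrapping around).
For "glimpsem", step one produces "glimps"; step two turns that into "jolpsv".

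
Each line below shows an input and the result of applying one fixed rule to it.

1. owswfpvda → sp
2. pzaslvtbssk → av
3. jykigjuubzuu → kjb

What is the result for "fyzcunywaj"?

zn

What's happening: keep one character in every 3, starting at position 3 (positions 3rd, 6th, 9th, ...), then delete the last character.
For "fyzcunywaj", step one produces "zna"; step two turns that into "zn".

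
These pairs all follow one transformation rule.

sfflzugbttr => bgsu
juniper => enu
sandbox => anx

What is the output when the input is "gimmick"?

cim

Rule — sort the characters into alphabetical order, then keep one character in every 3, starting at position 1 (positions 1st, 4th, 7th, ...).
For "gimmick", step one produces "cgiikmm"; step two turns that into "cim".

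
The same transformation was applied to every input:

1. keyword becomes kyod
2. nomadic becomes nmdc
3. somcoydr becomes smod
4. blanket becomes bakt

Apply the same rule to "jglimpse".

Looking at the pairs, the operation is to keep every other character starting from the first (positions 1st, 3rd, 5th, ...).
"jglimpse" → "jlms".

jlms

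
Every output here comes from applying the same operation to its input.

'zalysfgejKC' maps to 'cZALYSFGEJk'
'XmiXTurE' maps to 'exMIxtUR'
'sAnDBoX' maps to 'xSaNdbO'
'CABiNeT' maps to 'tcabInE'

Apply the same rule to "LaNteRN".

nlAnTEr

Looking at the pairs, the operation is to flip the case of every letter, then move the last character to the front.
For "LaNteRN", step one produces "lAnTErn"; step two turns that into "nlAnTEr".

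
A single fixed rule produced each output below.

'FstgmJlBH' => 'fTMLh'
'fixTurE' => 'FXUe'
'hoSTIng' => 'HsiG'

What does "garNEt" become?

GRe

The rule is to flip the case of every letter, then keep every other character starting from the first (positions 1st, 3rd, 5th, ...).
"garNEt" → "GRe".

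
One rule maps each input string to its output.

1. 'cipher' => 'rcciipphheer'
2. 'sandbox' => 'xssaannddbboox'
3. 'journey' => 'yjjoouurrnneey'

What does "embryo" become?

The transformation: double every character, then move the last character to the front.
"embryo" → "eemmbbrryyoo" → "oeemmbbrryyo".
(Check on "cipher": → "cciipphheerr" → "rcciipphheer" ✓)

oeemmbbrryyo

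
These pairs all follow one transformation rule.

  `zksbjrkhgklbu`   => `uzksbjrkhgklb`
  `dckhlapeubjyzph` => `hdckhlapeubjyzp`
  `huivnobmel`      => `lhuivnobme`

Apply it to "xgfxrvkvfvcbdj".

Rule — move the last character to the front.
On "xgfxrvkvfvcbdj" that produces "jxgfxrvkvfvcbd".

jxgfxrvkvfvcbd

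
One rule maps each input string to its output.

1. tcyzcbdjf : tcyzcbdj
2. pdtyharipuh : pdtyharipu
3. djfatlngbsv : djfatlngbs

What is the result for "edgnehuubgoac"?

edgnehuubgoa

Looking at the pairs, the operation is to delete the last character.
On "edgnehuubgoac" that produces "edgnehuubgoa".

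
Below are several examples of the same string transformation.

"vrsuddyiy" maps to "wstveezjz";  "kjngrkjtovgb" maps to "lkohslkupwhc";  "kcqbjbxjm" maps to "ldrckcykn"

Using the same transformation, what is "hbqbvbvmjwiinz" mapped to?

Each output is the input with this applied: shift every letter 1 place forward in the alphabet (wrapping around).
Applying that to "hbqbvbvmjwiinz" gives "icrcwcwnkxjjoa".

icrcwcwnkxjjoa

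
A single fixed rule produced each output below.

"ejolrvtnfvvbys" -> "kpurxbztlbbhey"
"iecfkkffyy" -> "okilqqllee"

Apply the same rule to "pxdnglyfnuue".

vdjtmreltaak

What's happening: shift every letter 6 places forward in the alphabet (wrapping around).
Doing the same to "pxdnglyfnuue": "vdjtmreltaak".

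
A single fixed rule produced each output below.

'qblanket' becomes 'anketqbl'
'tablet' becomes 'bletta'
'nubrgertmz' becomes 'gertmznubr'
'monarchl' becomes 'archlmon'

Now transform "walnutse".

nutsewal

In each case the input is transformed by: move the last character to the front, then swap the front and back halves of the string.
Working it through for "walnutse": intermediate "ewalnuts", final "nutsewal".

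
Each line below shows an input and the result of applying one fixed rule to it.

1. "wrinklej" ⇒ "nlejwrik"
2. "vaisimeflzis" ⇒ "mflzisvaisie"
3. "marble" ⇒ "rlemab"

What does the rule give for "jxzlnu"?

znujxl

The pattern: swap the front and back halves of the string, then swap the first and last characters.
Applying both steps to "jxzlnu": "lnujxz", then "znujxl".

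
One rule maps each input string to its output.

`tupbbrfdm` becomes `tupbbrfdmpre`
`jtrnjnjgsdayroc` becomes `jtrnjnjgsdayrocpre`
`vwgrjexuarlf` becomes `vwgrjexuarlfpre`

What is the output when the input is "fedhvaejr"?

fedhvaejrpre

The rule is to append "pre".
For "fedhvaejr" the result is "fedhvaejrpre".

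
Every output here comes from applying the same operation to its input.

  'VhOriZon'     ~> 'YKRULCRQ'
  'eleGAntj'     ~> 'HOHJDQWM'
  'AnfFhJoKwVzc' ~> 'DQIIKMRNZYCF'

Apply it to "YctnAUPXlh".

BFWQDXSAOK

The transformation: shift every letter 3 places forward in the alphabet (wrapping around), then convert every letter to uppercase.
Applying both steps to "YctnAUPXlh": "BfwqDXSAok", then "BFWQDXSAOK".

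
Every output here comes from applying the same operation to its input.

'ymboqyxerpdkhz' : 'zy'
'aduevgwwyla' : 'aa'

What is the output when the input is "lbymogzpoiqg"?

gl

In each case the input is transformed by: move the last character to the front, then keep only the first 2 characters.
For "lbymogzpoiqg", step one produces "glbymogzpoiq"; step two turns that into "gl".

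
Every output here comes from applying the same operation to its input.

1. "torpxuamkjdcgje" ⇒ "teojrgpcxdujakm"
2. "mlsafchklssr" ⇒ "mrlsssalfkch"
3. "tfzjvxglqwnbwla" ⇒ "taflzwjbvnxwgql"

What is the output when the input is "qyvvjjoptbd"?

Rule — take characters alternately from the front and the back (1st, last, 2nd, 2nd-last, ...).
On "qyvvjjoptbd" that produces "qdybvtvpjoj".

qdybvtvpjoj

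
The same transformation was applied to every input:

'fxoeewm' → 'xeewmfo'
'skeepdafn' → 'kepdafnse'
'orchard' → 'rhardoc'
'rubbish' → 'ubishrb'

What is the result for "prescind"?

What's happening: move the first 2 characters to the end (rotate left by 2), then swap the first and last characters.
So "prescind" becomes "rscindpe".
(Check on "rubbish": → "bbishru" → "ubishrb" ✓)

rscindpe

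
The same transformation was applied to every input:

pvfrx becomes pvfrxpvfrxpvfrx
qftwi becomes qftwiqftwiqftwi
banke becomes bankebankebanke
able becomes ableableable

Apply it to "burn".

In each case the input is transformed by: write the whole string 3 times in a row.
So "burn" becomes "burnburnburn".

burnburnburn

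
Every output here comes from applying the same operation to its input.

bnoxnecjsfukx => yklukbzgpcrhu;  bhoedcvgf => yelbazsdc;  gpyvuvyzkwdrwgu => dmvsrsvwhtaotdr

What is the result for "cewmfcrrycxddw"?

zbtjczoovzuaat

In each case the input is transformed by: shift every letter 3 places backward in the alphabet (wrapping around).
So "cewmfcrrycxddw" becomes "zbtjczoovzuaat".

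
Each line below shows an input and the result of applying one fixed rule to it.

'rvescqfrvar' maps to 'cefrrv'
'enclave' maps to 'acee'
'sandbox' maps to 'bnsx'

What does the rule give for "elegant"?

aeet

Rule — keep every other character starting from the first (positions 1st, 3rd, 5th, ...), then sort the characters into alphabetical order.
"elegant" → "eeat" → "aeet".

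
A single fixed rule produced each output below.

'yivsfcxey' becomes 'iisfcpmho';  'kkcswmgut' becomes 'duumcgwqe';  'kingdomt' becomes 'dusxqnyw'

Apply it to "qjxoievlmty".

iathysofvwd

The pattern: move the last character to the front, then shift every letter 10 places forward in the alphabet (wrapping around).
Applying both steps to "qjxoievlmty": "yqjxoievlmt", then "iathysofvwd".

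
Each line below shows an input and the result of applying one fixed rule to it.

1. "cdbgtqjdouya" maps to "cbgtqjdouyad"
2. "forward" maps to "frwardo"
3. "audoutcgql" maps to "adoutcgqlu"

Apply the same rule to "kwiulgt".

kiulgtw

In each case the input is transformed by: move the first character to the end, then swap the first and last characters.
"kwiulgt" → "wiulgtk" → "kiulgtw".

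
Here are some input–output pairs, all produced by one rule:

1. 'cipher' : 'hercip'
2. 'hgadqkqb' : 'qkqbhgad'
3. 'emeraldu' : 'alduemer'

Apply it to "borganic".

In each case the input is transformed by: swap the front and back halves of the string.
On "borganic" that produces "anicborg".

anicborg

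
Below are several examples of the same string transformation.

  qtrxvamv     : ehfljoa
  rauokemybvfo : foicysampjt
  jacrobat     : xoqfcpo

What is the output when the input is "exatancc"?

slohobq

Each output is the input with this applied: delete the last character, then shift every letter 12 places backward in the alphabet (wrapping around).
Applying both steps to "exatancc": "exatanc", then "slohobq".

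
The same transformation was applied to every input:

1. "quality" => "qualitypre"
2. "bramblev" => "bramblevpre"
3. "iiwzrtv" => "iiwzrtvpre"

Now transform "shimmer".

shimmerpre

Looking at the pairs, the operation is to append "pre".
For "shimmer" the result is "shimmerpre".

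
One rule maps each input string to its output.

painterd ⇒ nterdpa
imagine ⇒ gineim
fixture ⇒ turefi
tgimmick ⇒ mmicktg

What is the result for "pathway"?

The rule is to move the first 3 characters to the end (rotate left by 3), then delete the last character.
"pathway" → "hwaypat" → "hwaypa".

hwaypa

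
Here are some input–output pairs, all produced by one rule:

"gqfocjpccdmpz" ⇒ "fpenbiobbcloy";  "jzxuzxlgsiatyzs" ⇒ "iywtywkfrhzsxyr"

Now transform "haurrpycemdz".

gztqqoxbdlcy

Looking at the pairs, the operation is to shift every letter 1 place backward in the alphabet (wrapping around).
Applying that to "haurrpycemdz" gives "gztqqoxbdlcy".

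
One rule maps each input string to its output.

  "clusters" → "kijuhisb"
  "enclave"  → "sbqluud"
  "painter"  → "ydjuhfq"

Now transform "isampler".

The pattern: shift every letter 10 places backward in the alphabet (wrapping around), then move the first 2 characters to the end (rotate left by 2).
Applying both steps to "isampler": "yiqcfbuh", then "qcfbuhyi".

qcfbuhyi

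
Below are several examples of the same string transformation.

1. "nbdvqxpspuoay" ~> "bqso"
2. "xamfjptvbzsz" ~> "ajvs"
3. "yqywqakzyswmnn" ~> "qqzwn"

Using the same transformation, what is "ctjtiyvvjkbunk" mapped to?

Each output is the input with this applied: keep one character in every 3, starting at position 2 (positions 2nd, 5th, 8th, ...).
For "ctjtiyvvjkbunk" the result is "tivbk".

tivbk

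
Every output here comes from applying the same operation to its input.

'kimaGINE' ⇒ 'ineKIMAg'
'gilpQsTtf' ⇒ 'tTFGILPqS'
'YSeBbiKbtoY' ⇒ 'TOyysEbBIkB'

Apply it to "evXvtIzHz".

Each output is the input with this applied: move the last 3 characters to the front (rotate right by 3), then flip the case of every letter.
"evXvtIzHz" → "zHzevXvtI" → "ZhZEVxVTi".

ZhZEVxVTi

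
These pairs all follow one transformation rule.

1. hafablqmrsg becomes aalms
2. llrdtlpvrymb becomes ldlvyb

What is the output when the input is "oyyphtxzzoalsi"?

Looking at the pairs, the operation is to keep every other character starting from the second (positions 2nd, 4th, 6th, ...).
For "oyyphtxzzoalsi" the result is "yptzoli".

yptzoli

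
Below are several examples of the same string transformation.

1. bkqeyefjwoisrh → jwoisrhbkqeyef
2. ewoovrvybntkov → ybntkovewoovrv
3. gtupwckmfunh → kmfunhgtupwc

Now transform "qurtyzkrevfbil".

revfbilqurtyzk

Rule — swap the front and back halves of the string.
Applying that to "qurtyzkrevfbil" gives "revfbilqurtyzk".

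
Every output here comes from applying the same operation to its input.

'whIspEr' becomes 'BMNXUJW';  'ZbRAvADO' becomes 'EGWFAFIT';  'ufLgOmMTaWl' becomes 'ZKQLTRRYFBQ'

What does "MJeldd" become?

ROJQII

Rule — shift every letter 5 places forward in the alphabet (wrapping around), then convert every letter to uppercase.
Working it through for "MJeldd": intermediate "ROjqii", final "ROJQII".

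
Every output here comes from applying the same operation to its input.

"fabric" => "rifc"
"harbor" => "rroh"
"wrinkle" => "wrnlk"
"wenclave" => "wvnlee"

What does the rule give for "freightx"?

xtrihg

In each case the input is transformed by: sort the characters into reverse alphabetical order, then delete the last 2 characters.
Applying both steps to "freightx": "xtrihgfe", then "xtrihg".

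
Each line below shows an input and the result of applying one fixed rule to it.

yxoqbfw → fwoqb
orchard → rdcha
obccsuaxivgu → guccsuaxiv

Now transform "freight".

hteig

Rule — delete the first 2 characters, then move the last 2 characters to the front (rotate right by 2).
Applying both steps to "freight": "eight", then "hteig".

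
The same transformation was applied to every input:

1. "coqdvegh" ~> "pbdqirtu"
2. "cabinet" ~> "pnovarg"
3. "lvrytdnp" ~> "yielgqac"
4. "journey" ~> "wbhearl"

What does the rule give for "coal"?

The transformation: shift every letter 13 places forward in the alphabet (wrapping around) — i.e. ROT13.
So "coal" becomes "pbny".

pbny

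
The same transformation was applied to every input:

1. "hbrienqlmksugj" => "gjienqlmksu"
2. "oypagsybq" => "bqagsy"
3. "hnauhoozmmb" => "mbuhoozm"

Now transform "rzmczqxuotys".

ysczqxuot

The rule is to delete the first 3 characters, then move the last 2 characters to the front (rotate right by 2).
"rzmczqxuotys" → "czqxuotys" → "ysczqxuot".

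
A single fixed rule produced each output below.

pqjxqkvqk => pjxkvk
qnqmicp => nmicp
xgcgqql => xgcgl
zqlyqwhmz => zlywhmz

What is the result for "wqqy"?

wy

The pattern: remove every "q".
So "wqqy" becomes "wy".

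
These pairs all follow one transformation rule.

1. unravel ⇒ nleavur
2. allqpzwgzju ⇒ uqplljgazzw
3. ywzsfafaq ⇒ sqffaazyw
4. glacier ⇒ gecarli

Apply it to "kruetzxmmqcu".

In each case the input is transformed by: sort the characters into reverse alphabetical order, then move the first 3 characters to the end (rotate left by 3).
On "kruetzxmmqcu": the first step gives "zxuutrqmmkec", and the second then gives "utrqmmkeczxu".

utrqmmkeczxu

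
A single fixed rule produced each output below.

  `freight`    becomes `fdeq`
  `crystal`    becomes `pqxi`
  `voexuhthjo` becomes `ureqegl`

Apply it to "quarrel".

oobi

The rule is to shift every letter 3 places backward in the alphabet (wrapping around), then delete the first 3 characters.
Applying both steps to "quarrel": "nrxoobi", then "oobi".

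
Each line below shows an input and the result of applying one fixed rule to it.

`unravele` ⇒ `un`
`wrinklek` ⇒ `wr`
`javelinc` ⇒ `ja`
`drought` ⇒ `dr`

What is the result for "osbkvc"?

os

Looking at the pairs, the operation is to keep only the first 2 characters.
Doing the same to "osbkvc": "os".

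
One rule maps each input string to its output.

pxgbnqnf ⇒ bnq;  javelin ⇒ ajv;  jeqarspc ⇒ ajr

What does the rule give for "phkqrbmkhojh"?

What's happening: sort the characters into alphabetical order, then keep one character in every 3, starting at position 1 (positions 1st, 4th, 7th, ...).
Applying both steps to "phkqrbmkhojh": "bhhhjkkmopqr", then "bhkp".

bhkp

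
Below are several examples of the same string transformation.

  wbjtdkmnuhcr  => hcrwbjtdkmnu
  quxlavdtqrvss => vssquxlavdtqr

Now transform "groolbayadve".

The pattern: move the last 3 characters to the front (rotate right by 3).
So "groolbayadve" becomes "dvegroolbaya".

dvegroolbaya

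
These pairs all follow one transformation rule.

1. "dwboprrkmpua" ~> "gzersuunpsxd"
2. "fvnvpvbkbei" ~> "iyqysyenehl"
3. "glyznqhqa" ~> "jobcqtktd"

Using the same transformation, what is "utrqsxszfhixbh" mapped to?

xwutvavciklaek

Looking at the pairs, the operation is to shift every letter 3 places forward in the alphabet (wrapping around).
For "utrqsxszfhixbh" the result is "xwutvavciklaek".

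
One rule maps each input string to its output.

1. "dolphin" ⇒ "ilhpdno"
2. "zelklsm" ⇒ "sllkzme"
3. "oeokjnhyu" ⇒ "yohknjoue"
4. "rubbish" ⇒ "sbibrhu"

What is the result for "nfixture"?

riuxtnef

The transformation: take characters alternately from the front and the back (1st, last, 2nd, 2nd-last, ...), then move the first 3 characters to the end (rotate left by 3).
On "nfixture": the first step gives "nefriuxt", and the second then gives "riuxtnef".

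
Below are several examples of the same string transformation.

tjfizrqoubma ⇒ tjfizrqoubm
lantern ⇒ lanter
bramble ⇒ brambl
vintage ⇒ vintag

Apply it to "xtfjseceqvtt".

xtfjseceqvt

The pattern: delete the last character.
So "xtfjseceqvtt" becomes "xtfjseceqvt".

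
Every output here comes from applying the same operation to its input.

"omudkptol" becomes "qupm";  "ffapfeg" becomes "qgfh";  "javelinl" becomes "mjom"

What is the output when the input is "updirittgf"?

uuhg

Looking at the pairs, the operation is to shift every letter 1 place forward in the alphabet (wrapping around), then keep only the last 4 characters.
"updirittgf" → "vqejsjuuhg" → "uuhg".
(Check on "javelinl": → "kbwfmjom" → "mjom" ✓)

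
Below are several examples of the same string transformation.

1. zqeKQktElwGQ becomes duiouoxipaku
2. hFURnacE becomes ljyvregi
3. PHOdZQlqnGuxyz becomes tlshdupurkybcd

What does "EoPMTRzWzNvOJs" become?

What's happening: shift every letter 4 places forward in the alphabet (wrapping around), then convert every letter to lowercase.
"EoPMTRzWzNvOJs" → "istqxvdadrzsnw".

istqxvdadrzsnw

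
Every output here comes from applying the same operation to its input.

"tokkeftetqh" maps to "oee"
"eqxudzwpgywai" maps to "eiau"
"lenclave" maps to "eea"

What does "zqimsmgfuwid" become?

In each case the input is transformed by: take characters alternately from the front and the back (1st, last, 2nd, 2nd-last, ...), then keep only the vowels.
"zqimsmgfuwid" → "zdqiiwmusfmg" → "iiu".
(Check on "lenclave": → "leevnacl" → "eea" ✓)

iiu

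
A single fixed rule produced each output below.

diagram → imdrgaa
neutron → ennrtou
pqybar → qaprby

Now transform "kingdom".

imkdgon

The transformation: swap each adjacent pair of characters (1↔2, 3↔4, ...), then take characters alternately from the front and the back (1st, last, 2nd, 2nd-last, ...).
Applying both steps to "kingdom": "ikgnodm", then "imkdgon".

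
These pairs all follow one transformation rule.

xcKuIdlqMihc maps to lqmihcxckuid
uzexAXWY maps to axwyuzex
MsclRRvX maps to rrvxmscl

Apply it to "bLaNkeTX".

The transformation: swap the front and back halves of the string, then convert every letter to lowercase.
For "bLaNkeTX", step one produces "keTXbLaN"; step two turns that into "ketxblan".
(Check on "xcKuIdlqMihc": → "lqMihcxcKuId" → "lqmihcxckuid" ✓)

ketxblan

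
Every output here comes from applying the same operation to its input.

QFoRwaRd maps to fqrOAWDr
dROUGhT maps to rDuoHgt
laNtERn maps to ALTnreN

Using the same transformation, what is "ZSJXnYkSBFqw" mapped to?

The transformation: swap each adjacent pair of characters (1↔2, 3↔4, ...), then flip the case of every letter.
On "ZSJXnYkSBFqw": the first step gives "SZXJYnSkFBwq", and the second then gives "szxjyNsKfbWQ".

szxjyNsKfbWQ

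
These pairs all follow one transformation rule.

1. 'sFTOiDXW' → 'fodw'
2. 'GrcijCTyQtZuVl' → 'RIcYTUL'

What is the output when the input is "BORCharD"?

ocAd

Looking at the pairs, the operation is to flip the case of every letter, then keep every other character starting from the second (positions 2nd, 4th, 6th, ...).
"BORCharD" → "borcHARd" → "ocAd".
(Check on "GrcijCTyQtZuVl": → "gRCIJctYqTzUvL" → "RIcYTUL" ✓)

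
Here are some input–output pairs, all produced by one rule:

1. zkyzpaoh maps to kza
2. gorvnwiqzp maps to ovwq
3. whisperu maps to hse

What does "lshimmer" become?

The pattern: delete the last character, then keep every other character starting from the second (positions 2nd, 4th, 6th, ...).
Working it through for "lshimmer": intermediate "lshimme", final "sim".

sim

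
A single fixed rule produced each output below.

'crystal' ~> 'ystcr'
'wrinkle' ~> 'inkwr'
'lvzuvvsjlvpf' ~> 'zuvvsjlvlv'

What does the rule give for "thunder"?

undth

In each case the input is transformed by: delete the last 2 characters, then move the first 2 characters to the end (rotate left by 2).
Working it through for "thunder": intermediate "thund", final "undth".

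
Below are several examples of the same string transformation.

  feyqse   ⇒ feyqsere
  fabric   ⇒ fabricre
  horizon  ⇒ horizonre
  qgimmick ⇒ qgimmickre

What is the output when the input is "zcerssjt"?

The rule is to append "re".
Doing the same to "zcerssjt": "zcerssjtre".

zcerssjtre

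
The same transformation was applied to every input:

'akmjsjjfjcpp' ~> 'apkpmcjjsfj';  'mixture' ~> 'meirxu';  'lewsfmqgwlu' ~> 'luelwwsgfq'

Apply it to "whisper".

wrheip

Looking at the pairs, the operation is to take characters alternately from the front and the back (1st, last, 2nd, 2nd-last, ...), then delete the last character.
For "whisper" the result is "wrheip".
(Check on "akmjsjjfjcpp": → "apkpmcjjsfjj" → "apkpmcjjsfj" ✓)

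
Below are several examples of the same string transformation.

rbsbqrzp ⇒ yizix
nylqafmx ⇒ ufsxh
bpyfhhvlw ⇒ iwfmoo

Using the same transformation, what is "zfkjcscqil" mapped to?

gmrqjzj

In each case the input is transformed by: shift every letter 7 places forward in the alphabet (wrapping around), then delete the last 3 characters.
On "zfkjcscqil": the first step gives "gmrqjzjxps", and the second then gives "gmrqjzj".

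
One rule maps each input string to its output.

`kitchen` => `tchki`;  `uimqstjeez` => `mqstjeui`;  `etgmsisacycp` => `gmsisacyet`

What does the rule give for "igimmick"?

immiig

The pattern: delete the last 2 characters, then move the first 2 characters to the end (rotate left by 2).
For "igimmick", step one produces "igimmi"; step two turns that into "immiig".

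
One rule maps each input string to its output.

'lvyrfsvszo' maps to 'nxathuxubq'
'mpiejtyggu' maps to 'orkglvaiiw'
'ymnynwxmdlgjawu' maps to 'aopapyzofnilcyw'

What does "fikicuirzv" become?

hkmkewktbx

What's happening: shift every letter 2 places forward in the alphabet (wrapping around).
"fikicuirzv" → "hkmkewktbx".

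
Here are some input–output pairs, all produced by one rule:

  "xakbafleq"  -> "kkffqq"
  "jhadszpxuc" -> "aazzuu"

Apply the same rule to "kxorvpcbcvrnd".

Looking at the pairs, the operation is to keep one character in every 3, starting at position 3 (positions 3rd, 6th, 9th, ...), then double every character.
On "kxorvpcbcvrnd" that produces "ooppccnn".

ooppccnn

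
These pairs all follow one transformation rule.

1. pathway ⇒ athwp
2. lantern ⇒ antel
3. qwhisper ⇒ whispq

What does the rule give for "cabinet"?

abinc

The rule is to delete the last 2 characters, then move the first character to the end.
Working it through for "cabinet": intermediate "cabin", final "abinc".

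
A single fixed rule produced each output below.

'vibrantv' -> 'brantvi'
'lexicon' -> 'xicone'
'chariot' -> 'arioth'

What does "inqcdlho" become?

Looking at the pairs, the operation is to delete the first character, then move the first character to the end.
On "inqcdlho": the first step gives "nqcdlho", and the second then gives "qcdlhon".

qcdlhon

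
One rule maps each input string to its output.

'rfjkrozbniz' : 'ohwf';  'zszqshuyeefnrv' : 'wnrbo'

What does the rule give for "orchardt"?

Rule — shift every letter 3 places backward in the alphabet (wrapping around), then keep one character in every 3, starting at position 1 (positions 1st, 4th, 7th, ...).
On "orchardt" that produces "lea".

lea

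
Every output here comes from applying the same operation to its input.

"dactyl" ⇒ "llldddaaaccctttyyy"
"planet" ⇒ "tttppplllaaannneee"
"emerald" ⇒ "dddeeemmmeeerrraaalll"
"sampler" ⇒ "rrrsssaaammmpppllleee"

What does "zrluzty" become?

yyyzzzrrrllluuuzzzttt

The transformation: repeat every character 3 times, then move the last 3 characters to the front (rotate right by 3).
For "zrluzty", step one produces "zzzrrrllluuuzzztttyyy"; step two turns that into "yyyzzzrrrllluuuzzzttt".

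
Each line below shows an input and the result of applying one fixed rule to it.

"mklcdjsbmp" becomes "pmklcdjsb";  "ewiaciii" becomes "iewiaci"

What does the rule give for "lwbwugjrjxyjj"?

jlwbwugjrjxy

What's happening: move the last character to the front, then delete the last character.
On "lwbwugjrjxyjj": the first step gives "jlwbwugjrjxyj", and the second then gives "jlwbwugjrjxy".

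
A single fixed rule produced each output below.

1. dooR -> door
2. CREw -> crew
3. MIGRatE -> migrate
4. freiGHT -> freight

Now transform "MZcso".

In each case the input is transformed by: convert every letter to lowercase.
"MZcso" → "mzcso".

mzcso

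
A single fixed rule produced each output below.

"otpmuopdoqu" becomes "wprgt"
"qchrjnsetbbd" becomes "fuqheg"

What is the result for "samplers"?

dshv

The rule is to shift every letter 3 places forward in the alphabet (wrapping around), then keep every other character starting from the second (positions 2nd, 4th, 6th, ...).
On "samplers": the first step gives "vdpsohuv", and the second then gives "dshv".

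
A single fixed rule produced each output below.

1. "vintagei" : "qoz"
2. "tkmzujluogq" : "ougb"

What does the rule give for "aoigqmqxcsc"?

In each case the input is transformed by: keep one character in every 3, starting at position 1 (positions 1st, 4th, 7th, ...), then shift every letter 5 places backward in the alphabet (wrapping around).
On "aoigqmqxcsc": the first step gives "agqs", and the second then gives "vbln".
(Check on "vintagei": → "vte" → "qoz" ✓)

vbln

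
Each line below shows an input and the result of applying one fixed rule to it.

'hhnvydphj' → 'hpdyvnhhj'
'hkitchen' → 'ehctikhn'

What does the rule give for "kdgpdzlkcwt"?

The rule is to move the last character to the front, then reverse the string.
Working it through for "kdgpdzlkcwt": intermediate "tkdgpdzlkcw", final "wcklzdpgdkt".
(Check on "hhnvydphj": → "jhhnvydph" → "hpdyvnhhj" ✓)

wcklzdpgdkt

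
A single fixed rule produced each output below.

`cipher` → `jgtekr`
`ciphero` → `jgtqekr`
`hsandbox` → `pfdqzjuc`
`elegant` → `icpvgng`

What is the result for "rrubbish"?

ddkujttw

What's happening: move the first 3 characters to the end (rotate left by 3), then shift every letter 2 places forward in the alphabet (wrapping around).
For "rrubbish", step one produces "bbishrru"; step two turns that into "ddkujttw".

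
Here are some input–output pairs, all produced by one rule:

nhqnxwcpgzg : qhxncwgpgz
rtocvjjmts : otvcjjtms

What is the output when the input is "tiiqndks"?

iinqkds

The rule is to delete the first character, then swap each adjacent pair of characters (1↔2, 3↔4, ...).
On "tiiqndks": the first step gives "iiqndks", and the second then gives "iinqkds".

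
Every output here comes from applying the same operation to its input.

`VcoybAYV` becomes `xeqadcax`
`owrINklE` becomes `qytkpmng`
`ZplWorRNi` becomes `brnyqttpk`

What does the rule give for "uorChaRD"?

wqtejctf

Looking at the pairs, the operation is to shift every letter 2 places forward in the alphabet (wrapping around), then convert every letter to lowercase.
On "uorChaRD": the first step gives "wqtEjcTF", and the second then gives "wqtejctf".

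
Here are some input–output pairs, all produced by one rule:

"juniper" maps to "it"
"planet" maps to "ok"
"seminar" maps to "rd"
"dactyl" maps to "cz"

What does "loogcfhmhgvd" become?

The rule is to shift every letter 1 place backward in the alphabet (wrapping around), then keep only the first 2 characters.
Applying both steps to "loogcfhmhgvd": "knnfbeglgfuc", then "kn".

kn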